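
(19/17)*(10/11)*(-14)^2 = 37240/187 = 199.14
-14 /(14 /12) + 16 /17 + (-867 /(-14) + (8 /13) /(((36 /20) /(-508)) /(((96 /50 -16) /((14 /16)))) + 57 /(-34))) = 6369692465659 /126125960142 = 50.50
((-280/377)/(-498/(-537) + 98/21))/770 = -537/3114397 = -0.00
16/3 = 5.33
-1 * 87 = -87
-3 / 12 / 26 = -1 / 104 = -0.01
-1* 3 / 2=-3 / 2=-1.50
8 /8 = 1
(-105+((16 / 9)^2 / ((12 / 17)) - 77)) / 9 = -43138 / 2187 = -19.72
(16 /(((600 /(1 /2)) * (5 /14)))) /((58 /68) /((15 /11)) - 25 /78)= 3094 /25275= 0.12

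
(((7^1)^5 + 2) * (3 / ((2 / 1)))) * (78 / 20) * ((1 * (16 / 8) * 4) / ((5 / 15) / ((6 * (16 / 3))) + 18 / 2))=377597376 / 4325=87305.75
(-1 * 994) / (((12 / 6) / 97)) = -48209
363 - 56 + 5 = 312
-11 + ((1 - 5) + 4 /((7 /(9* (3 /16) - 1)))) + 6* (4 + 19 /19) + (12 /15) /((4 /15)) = 515 /28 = 18.39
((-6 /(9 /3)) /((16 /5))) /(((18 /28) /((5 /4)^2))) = -875 /576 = -1.52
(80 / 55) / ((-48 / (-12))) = 4 / 11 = 0.36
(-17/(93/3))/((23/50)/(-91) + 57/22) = -425425/2006041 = -0.21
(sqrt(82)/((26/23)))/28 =23 * sqrt(82)/728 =0.29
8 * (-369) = -2952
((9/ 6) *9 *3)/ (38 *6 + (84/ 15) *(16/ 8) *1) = 405/ 2392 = 0.17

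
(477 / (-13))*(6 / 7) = -2862 / 91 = -31.45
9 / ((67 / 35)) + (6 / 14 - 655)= -304789 / 469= -649.87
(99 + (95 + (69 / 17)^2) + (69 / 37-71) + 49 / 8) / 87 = 12614653 / 7442328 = 1.69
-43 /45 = -0.96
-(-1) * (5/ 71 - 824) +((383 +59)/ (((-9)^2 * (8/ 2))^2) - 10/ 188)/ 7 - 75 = -1102156641991/ 1226067192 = -898.94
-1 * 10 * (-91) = 910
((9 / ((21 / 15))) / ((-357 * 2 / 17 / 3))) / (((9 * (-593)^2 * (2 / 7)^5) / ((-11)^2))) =-207515 / 22505536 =-0.01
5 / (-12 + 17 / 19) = -95 / 211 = -0.45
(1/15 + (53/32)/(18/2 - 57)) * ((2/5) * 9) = 741/6400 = 0.12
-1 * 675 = -675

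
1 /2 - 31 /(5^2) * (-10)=129 /10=12.90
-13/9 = -1.44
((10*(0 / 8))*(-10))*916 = 0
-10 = -10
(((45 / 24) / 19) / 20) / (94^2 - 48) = 3 / 5343104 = 0.00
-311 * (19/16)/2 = -5909/32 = -184.66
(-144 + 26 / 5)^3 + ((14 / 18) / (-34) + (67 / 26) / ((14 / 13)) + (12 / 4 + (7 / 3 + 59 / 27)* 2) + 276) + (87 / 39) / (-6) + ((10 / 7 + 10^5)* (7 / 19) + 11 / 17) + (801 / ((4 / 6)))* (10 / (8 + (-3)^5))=-49178947390173187 / 18649858500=-2636960.89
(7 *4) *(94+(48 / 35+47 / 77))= 147812 / 55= 2687.49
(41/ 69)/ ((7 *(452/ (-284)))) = -2911/ 54579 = -0.05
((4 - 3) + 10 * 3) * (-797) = -24707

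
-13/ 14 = -0.93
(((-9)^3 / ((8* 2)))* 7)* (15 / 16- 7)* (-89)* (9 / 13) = -396487791 / 3328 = -119136.96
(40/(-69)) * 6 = -80/23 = -3.48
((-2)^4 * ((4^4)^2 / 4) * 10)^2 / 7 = 6871947673600 / 7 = 981706810514.29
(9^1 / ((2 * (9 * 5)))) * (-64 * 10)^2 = 40960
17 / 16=1.06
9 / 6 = 3 / 2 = 1.50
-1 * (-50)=50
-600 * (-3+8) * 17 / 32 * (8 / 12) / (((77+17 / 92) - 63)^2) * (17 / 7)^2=-103959080 / 3337929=-31.14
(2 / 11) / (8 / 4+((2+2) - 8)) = -1 / 11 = -0.09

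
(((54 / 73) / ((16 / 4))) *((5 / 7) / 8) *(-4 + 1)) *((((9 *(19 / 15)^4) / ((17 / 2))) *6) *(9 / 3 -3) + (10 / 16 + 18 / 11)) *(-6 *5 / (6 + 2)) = 1208925 / 2877952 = 0.42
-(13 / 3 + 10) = -43 / 3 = -14.33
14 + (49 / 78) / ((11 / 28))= 6692 / 429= 15.60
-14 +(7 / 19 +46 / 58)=-7074 / 551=-12.84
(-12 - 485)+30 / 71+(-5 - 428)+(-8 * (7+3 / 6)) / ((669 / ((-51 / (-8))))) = -29454105 / 31666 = -930.15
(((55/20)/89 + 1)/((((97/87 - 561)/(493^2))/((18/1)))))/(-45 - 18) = 7760311521/60692660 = 127.86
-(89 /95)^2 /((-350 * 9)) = 7921 /28428750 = 0.00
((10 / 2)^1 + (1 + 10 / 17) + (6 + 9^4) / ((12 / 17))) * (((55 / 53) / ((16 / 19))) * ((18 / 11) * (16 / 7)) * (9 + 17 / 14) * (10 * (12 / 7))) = 2322065438550 / 309043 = 7513729.28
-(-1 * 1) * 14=14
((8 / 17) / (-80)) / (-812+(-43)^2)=-1 / 176290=-0.00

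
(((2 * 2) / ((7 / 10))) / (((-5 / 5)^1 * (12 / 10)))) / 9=-100 / 189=-0.53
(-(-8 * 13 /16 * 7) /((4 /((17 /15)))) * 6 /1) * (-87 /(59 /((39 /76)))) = -5248971 /89680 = -58.53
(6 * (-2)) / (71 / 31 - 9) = 93 / 52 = 1.79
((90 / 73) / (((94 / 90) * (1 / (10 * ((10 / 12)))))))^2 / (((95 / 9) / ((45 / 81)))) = 1139062500 / 223663459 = 5.09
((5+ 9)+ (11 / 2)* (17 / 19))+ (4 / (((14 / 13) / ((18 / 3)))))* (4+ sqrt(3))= 156* sqrt(3) / 7+ 28745 / 266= 146.66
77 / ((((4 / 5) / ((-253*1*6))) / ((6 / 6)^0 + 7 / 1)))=-1168860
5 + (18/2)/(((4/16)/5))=185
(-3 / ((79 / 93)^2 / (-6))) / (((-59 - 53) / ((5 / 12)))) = -129735 / 1397984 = -0.09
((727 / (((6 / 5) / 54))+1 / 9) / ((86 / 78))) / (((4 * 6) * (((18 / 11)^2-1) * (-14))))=-115786957 / 2199708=-52.64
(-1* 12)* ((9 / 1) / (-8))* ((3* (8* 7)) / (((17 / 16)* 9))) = 4032 / 17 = 237.18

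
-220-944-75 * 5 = -1539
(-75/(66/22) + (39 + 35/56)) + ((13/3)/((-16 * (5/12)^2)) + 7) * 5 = 1673/40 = 41.82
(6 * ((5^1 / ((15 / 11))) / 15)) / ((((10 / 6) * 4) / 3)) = 33 / 50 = 0.66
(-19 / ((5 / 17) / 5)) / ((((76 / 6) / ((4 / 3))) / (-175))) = 5950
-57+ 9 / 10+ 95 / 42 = -5653 / 105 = -53.84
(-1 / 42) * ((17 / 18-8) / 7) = 127 / 5292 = 0.02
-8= -8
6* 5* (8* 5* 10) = 12000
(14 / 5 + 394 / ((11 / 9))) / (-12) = -4471 / 165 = -27.10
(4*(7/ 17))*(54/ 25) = 3.56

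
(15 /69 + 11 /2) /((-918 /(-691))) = 181733 /42228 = 4.30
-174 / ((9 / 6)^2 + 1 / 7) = -4872 / 67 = -72.72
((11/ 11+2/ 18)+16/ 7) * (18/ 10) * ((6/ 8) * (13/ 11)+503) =2372297/ 770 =3080.91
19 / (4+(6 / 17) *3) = 323 / 86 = 3.76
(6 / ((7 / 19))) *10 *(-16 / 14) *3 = -27360 / 49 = -558.37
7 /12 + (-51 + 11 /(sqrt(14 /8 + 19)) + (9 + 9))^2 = 1091033 /996- 1452*sqrt(83) /83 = 936.04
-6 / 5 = -1.20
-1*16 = -16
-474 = -474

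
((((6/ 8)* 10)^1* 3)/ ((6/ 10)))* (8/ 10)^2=24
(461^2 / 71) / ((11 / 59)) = 12538739 / 781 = 16054.72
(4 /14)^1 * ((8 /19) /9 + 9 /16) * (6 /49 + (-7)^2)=4012469 /469224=8.55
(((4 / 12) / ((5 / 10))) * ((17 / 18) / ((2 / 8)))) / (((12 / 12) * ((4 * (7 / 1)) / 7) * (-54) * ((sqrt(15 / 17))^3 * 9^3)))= -289 * sqrt(255) / 239148450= -0.00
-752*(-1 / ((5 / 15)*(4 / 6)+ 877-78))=6768 / 7193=0.94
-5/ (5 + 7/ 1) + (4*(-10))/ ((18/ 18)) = -485/ 12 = -40.42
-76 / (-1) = 76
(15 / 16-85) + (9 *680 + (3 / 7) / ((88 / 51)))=7436581 / 1232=6036.19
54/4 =27/2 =13.50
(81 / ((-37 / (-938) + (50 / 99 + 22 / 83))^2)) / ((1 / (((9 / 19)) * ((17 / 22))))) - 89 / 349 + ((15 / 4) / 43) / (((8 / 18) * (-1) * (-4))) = 31994705853548897794489 / 710483345952167687488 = 45.03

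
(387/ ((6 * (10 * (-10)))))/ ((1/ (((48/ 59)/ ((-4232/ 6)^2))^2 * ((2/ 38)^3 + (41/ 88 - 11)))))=119586391281/ 6581580199869034972480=0.00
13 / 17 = 0.76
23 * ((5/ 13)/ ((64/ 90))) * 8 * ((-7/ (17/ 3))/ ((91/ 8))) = -31050/ 2873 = -10.81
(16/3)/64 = 1/12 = 0.08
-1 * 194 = -194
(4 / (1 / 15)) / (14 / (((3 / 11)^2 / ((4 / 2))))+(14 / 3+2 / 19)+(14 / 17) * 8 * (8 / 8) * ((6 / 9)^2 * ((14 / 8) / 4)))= 2907 / 18532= 0.16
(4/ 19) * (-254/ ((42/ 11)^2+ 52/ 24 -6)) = -737616/ 148219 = -4.98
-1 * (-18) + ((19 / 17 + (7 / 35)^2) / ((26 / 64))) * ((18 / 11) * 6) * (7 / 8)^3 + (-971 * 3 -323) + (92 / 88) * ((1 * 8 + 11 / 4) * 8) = -188970622 / 60775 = -3109.35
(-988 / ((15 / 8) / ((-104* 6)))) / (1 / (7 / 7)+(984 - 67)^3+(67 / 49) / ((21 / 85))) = 130131456 / 305175761885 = 0.00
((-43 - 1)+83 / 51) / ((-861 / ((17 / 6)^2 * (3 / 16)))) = 36737 / 495936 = 0.07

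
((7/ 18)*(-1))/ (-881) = 7/ 15858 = 0.00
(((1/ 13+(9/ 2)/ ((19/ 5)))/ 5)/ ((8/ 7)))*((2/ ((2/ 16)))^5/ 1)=285802496/ 1235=231419.03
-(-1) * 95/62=95/62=1.53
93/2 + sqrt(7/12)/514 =sqrt(21)/3084 + 93/2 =46.50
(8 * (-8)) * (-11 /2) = 352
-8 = -8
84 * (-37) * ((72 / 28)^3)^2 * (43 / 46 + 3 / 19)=-7210931610240 / 7344659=-981792.57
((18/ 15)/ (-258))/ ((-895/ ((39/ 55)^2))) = 1521/ 582085625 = 0.00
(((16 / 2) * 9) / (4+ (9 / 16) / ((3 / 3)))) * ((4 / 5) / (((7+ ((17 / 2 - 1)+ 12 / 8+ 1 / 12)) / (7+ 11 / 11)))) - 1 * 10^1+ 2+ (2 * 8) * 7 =7768648 / 70445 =110.28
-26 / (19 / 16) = -416 / 19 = -21.89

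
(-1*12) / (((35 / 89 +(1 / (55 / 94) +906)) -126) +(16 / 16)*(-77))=-4895 / 287623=-0.02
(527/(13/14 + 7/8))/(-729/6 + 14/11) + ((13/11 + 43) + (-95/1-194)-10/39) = -28365358121/114605205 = -247.50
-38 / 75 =-0.51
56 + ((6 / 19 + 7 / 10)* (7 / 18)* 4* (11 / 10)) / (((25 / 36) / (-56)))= -999432 / 11875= -84.16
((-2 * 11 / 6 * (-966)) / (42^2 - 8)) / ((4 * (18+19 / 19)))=1771 / 66728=0.03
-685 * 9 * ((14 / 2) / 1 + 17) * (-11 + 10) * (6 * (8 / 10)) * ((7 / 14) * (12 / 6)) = 710208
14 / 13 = 1.08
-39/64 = -0.61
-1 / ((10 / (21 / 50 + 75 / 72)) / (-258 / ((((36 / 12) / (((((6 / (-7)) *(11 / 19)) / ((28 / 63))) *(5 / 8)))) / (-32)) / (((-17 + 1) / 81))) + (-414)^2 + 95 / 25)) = -300547374677 / 11970000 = -25108.39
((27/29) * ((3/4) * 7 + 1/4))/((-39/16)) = -792/377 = -2.10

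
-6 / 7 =-0.86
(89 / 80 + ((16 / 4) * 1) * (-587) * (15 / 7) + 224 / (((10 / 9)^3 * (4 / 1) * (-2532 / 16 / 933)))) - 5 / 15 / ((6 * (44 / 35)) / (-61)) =-5268.31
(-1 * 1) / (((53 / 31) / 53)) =-31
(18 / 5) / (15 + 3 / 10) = 4 / 17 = 0.24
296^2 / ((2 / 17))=744736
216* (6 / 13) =1296 / 13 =99.69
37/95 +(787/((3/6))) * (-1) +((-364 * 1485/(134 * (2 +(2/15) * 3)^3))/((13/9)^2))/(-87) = -120709957359/76787360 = -1572.00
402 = 402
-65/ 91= -5/ 7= -0.71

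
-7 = -7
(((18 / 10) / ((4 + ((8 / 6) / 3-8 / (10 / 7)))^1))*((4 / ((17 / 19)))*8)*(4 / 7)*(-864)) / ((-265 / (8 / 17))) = -340402176 / 6969235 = -48.84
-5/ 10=-1/ 2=-0.50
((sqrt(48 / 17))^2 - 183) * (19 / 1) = -58197 / 17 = -3423.35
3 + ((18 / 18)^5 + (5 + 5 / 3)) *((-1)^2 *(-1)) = -14 / 3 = -4.67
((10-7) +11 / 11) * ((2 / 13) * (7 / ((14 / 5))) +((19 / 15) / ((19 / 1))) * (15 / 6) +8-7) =242 / 39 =6.21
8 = 8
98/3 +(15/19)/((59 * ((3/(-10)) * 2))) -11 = 72790/3363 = 21.64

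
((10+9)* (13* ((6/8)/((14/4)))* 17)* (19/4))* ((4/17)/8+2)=971451/112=8673.67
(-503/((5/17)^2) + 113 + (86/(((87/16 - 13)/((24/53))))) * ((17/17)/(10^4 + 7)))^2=83678917608216700380344484/2574010396788675625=32509160.69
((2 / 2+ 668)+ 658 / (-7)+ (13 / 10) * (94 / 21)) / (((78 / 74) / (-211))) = -476117702 / 4095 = -116268.06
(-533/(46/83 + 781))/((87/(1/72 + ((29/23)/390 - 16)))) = 836358713/6675576120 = 0.13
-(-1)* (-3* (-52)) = 156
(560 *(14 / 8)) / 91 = 140 / 13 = 10.77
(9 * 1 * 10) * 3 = 270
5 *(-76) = -380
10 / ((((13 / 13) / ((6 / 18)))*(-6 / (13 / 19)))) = -65 / 171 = -0.38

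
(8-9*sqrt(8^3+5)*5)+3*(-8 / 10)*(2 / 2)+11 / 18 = 559 / 90-45*sqrt(517) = -1016.98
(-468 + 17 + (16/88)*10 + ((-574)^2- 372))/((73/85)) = 307292255/803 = 382680.27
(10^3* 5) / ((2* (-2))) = -1250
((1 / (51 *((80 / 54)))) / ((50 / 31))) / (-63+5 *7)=-279 / 952000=-0.00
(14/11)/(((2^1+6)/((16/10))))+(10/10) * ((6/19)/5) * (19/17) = 304/935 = 0.33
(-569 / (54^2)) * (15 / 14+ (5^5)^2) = -77792977285 / 40824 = -1905569.70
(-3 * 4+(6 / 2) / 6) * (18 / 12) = -17.25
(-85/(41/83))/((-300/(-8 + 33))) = 7055/492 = 14.34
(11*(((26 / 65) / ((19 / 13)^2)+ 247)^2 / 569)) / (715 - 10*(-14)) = 2189773805219 / 1585012872375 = 1.38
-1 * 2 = -2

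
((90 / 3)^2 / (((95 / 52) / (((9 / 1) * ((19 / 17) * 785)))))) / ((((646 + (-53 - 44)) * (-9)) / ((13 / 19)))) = -10613200 / 19703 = -538.66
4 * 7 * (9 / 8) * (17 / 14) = 153 / 4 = 38.25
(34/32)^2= 1.13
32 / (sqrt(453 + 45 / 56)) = 64* sqrt(355782) / 25413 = 1.50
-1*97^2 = -9409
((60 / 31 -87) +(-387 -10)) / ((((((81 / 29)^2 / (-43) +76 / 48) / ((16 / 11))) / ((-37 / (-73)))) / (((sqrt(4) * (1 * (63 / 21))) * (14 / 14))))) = -23034856624128 / 15144029945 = -1521.05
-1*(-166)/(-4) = -83/2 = -41.50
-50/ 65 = -10/ 13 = -0.77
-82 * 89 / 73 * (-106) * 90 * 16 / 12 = 92830560 / 73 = 1271651.51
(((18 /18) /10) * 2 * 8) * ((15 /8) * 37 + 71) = 1123 /5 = 224.60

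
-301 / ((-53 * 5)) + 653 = 173346 / 265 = 654.14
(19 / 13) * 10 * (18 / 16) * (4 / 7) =855 / 91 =9.40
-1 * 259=-259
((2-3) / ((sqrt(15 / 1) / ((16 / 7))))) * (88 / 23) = -1408 * sqrt(15) / 2415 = -2.26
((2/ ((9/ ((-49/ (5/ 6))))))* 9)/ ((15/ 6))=-1176/ 25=-47.04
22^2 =484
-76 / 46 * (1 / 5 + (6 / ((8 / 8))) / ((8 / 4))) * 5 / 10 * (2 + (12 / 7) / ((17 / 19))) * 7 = -141664 / 1955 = -72.46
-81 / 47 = -1.72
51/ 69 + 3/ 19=392/ 437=0.90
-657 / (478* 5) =-657 / 2390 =-0.27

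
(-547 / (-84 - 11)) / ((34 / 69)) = 37743 / 3230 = 11.69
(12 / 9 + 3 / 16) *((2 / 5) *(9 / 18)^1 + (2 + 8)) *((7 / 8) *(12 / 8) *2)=26061 / 640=40.72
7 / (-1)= -7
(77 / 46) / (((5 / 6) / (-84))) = -19404 / 115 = -168.73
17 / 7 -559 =-3896 / 7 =-556.57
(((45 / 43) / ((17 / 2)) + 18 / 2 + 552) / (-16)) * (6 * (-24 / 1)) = 3691629 / 731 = 5050.11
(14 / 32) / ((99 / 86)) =301 / 792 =0.38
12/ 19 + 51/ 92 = 2073/ 1748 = 1.19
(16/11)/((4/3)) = 12/11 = 1.09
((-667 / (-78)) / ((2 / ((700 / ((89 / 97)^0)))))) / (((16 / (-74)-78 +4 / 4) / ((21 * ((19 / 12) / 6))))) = -574403725 / 2674152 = -214.80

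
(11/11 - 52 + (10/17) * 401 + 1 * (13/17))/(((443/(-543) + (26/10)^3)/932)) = 49911745500/4834783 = 10323.47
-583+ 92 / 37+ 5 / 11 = -236084 / 407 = -580.06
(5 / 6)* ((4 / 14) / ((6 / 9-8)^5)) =-405 / 36075424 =-0.00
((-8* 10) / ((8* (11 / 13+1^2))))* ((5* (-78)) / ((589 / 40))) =84500 / 589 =143.46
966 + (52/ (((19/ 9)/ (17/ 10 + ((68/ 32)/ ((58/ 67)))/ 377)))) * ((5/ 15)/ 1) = 16483791/ 16820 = 980.01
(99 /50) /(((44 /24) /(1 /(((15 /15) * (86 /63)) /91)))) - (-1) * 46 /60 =234659 /3225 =72.76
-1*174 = -174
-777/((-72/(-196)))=-12691/6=-2115.17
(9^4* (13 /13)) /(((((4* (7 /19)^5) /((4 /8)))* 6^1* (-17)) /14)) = -5415228513 /326536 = -16583.86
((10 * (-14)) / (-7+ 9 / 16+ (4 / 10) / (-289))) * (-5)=-16184000 / 148867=-108.71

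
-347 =-347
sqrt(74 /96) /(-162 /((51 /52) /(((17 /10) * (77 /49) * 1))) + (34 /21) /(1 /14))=-35 * sqrt(111) /175808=-0.00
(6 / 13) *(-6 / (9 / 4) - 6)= -4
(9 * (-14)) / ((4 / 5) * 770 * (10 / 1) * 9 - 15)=-0.00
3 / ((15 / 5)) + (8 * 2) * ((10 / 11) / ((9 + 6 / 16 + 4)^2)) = 136179 / 125939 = 1.08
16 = 16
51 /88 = 0.58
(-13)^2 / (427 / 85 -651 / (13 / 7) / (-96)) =5975840 / 306747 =19.48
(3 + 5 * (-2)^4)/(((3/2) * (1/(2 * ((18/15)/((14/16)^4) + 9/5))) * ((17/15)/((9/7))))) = 138000780/285719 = 482.99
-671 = -671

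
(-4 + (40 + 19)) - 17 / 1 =38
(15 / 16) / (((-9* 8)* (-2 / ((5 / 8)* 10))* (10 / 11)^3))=1331 / 24576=0.05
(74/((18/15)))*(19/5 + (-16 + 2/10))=-740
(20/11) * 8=14.55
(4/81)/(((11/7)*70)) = 2/4455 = 0.00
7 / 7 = 1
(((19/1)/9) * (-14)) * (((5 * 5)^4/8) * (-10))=259765625/18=14431423.61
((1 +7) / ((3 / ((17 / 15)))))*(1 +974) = 8840 / 3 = 2946.67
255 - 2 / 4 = 509 / 2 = 254.50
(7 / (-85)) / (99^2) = -0.00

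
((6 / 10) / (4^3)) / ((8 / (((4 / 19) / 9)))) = 1 / 36480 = 0.00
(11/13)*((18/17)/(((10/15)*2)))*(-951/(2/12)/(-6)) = 639.02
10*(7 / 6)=35 / 3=11.67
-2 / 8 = -1 / 4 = -0.25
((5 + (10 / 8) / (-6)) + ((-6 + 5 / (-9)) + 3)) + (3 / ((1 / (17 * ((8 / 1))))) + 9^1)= 30113 / 72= 418.24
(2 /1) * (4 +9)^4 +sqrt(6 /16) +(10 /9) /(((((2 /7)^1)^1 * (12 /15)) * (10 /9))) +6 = sqrt(6) /4 +457059 /8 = 57132.99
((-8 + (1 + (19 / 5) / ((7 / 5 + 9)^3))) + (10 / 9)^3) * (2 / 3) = -576568349 / 153754848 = -3.75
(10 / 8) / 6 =5 / 24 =0.21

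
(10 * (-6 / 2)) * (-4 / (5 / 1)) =24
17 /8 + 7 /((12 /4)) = 107 /24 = 4.46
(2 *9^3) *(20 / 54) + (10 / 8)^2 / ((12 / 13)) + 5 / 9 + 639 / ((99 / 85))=6911845 / 6336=1090.88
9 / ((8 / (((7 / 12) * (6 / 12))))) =21 / 64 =0.33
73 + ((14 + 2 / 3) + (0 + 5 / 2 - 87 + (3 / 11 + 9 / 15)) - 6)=-647 / 330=-1.96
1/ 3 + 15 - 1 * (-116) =394/ 3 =131.33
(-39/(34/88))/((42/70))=-2860/17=-168.24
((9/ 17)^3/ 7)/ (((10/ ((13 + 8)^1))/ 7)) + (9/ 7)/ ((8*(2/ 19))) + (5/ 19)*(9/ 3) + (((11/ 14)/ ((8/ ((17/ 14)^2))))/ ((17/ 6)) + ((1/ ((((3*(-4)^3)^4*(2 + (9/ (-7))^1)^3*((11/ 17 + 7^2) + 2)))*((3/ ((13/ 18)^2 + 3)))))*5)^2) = 72106463495984474862957599435532700006061/ 26915713307285464573598694930917621760000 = 2.68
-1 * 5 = -5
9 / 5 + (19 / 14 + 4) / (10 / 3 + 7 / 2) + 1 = 5143 / 1435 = 3.58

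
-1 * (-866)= 866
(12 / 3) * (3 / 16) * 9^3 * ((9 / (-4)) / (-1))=19683 / 16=1230.19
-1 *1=-1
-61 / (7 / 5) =-305 / 7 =-43.57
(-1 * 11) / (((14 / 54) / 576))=-171072 / 7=-24438.86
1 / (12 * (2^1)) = 1 / 24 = 0.04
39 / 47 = 0.83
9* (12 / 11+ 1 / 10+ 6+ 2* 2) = 11079 / 110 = 100.72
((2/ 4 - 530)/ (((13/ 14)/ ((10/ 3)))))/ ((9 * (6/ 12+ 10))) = -7060/ 351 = -20.11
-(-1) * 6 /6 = 1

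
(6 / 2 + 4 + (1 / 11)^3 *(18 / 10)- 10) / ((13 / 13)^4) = -19956 / 6655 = -3.00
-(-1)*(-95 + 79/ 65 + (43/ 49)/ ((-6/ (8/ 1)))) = -94.95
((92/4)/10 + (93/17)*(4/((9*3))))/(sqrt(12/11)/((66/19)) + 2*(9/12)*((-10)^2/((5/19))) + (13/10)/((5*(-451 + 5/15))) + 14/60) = 29300421203819480/5371574829038936841-2689482224000*sqrt(33)/5371574829038936841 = 0.01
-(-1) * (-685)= -685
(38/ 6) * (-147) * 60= -55860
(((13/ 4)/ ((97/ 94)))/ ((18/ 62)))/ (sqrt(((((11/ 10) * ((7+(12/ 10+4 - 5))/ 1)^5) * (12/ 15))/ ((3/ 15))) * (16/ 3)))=2367625 * sqrt(66)/ 1194766848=0.02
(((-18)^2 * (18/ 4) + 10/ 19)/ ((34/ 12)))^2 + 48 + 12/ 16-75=110574557391/ 417316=264966.01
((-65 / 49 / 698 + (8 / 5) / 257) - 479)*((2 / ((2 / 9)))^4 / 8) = -138119901493779 / 351596560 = -392836.33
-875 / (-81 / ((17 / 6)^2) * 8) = 252875 / 23328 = 10.84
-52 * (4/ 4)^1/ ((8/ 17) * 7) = -221/ 14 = -15.79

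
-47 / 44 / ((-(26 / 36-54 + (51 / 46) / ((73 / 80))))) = -710217 / 34615702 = -0.02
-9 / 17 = -0.53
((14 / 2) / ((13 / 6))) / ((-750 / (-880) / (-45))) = -11088 / 65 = -170.58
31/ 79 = 0.39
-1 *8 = -8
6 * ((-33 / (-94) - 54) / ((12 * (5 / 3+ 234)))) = -15129 / 132916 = -0.11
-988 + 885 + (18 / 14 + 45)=-397 / 7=-56.71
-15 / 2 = -7.50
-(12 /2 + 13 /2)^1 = -12.50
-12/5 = -2.40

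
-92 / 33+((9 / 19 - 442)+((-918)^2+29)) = 528127546 / 627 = 842308.69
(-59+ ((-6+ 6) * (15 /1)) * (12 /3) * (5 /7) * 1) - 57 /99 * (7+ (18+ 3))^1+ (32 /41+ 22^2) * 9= 5801533 /1353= 4287.90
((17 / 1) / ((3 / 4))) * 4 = 272 / 3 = 90.67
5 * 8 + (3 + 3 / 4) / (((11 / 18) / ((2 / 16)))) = 7175 / 176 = 40.77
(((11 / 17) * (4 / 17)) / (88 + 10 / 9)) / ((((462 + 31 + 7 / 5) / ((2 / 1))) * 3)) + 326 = 7782641739 / 23873134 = 326.00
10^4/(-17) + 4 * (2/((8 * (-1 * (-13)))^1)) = -129983/221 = -588.16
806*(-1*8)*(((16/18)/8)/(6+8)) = -3224/63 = -51.17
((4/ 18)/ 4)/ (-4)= -1/ 72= -0.01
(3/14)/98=3/1372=0.00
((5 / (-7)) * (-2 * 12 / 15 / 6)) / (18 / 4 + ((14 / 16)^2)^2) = 0.04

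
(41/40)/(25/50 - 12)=-41/460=-0.09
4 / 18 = 2 / 9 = 0.22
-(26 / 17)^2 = -676 / 289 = -2.34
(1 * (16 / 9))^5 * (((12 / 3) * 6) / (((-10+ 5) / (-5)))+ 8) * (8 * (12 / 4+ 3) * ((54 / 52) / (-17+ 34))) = 268435456 / 161109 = 1666.17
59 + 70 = 129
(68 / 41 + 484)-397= 3635 / 41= 88.66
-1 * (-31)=31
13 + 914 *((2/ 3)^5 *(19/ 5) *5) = 558871/ 243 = 2299.88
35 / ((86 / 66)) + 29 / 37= 43982 / 1591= 27.64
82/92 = 41/46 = 0.89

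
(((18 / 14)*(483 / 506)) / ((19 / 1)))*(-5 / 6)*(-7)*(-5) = -1575 / 836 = -1.88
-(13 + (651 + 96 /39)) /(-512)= 1083 /832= 1.30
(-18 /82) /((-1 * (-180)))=-1 /820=-0.00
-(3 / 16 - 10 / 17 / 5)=-19 / 272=-0.07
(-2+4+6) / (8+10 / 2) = 8 / 13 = 0.62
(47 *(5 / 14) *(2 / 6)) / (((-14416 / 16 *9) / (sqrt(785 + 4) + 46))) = -5405 / 170289 - 235 *sqrt(789) / 340578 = -0.05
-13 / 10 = -1.30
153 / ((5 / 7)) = 1071 / 5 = 214.20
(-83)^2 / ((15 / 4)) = 27556 / 15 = 1837.07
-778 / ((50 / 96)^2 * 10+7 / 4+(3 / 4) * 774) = -896256 / 673877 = -1.33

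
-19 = -19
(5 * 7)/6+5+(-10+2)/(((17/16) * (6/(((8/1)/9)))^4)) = 195681899/18068994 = 10.83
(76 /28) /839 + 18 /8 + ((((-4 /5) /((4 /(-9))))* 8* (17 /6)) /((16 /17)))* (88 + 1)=113360741 /29365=3860.40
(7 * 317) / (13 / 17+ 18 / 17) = 37723 / 31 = 1216.87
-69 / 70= -0.99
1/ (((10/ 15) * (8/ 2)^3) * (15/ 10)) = 0.02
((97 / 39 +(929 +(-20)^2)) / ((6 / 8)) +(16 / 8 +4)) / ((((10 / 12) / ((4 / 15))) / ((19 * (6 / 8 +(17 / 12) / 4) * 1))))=11958.57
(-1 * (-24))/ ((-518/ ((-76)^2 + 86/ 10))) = -347076/ 1295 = -268.01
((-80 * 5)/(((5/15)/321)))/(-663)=128400/221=581.00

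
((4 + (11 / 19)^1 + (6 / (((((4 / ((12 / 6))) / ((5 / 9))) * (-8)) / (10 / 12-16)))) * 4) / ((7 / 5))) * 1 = 58885 / 4788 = 12.30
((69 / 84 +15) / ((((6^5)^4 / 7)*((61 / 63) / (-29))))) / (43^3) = -89929 / 7880934015439692890112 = -0.00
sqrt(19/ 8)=sqrt(38)/ 4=1.54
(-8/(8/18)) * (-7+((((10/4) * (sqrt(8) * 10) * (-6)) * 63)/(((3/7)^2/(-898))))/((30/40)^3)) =126 - 3942579200 * sqrt(2) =-5575648849.37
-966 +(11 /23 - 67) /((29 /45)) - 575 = -1096697 /667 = -1644.22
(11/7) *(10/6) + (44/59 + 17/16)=87767/19824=4.43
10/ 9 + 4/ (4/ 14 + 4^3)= 1.17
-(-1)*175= 175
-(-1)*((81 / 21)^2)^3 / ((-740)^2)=387420489 / 64424592400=0.01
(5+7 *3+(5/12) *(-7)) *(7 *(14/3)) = 13573/18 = 754.06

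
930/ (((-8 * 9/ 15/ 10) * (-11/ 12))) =2113.64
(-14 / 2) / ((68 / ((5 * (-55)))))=1925 / 68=28.31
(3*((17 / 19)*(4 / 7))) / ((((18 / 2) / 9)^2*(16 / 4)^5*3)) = 17 / 34048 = 0.00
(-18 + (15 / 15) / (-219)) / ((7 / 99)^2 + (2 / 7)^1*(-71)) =90172467 / 101572127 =0.89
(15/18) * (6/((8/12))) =15/2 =7.50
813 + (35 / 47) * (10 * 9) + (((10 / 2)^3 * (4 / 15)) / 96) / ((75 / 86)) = 4469009 / 5076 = 880.42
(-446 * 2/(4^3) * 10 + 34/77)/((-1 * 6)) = 85583/3696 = 23.16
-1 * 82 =-82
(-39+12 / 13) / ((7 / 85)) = -42075 / 91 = -462.36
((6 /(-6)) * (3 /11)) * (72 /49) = -216 /539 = -0.40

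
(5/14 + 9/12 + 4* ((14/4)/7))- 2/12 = 247/84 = 2.94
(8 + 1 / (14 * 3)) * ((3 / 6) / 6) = 337 / 504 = 0.67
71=71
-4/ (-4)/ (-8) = -1/ 8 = -0.12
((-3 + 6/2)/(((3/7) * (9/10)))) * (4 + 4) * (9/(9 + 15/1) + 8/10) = 0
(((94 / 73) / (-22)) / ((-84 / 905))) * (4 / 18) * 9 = 42535 / 33726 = 1.26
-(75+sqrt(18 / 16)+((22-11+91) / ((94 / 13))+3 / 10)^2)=-62413941 / 220900-3* sqrt(2) / 4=-283.60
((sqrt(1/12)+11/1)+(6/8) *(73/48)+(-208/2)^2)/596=sqrt(3)/3576+693001/38144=18.17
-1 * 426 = -426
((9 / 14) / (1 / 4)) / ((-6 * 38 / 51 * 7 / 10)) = -765 / 931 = -0.82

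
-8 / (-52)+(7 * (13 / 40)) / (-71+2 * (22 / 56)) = 31039 / 255580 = 0.12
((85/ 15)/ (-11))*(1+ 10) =-17/ 3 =-5.67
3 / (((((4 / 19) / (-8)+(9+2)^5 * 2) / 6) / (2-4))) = -0.00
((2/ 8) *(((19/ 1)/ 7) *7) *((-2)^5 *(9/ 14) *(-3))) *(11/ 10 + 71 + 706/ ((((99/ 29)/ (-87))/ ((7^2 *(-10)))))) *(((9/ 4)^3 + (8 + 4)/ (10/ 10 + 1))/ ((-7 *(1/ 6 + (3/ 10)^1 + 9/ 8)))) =-33901333233633/ 8404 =-4033952074.44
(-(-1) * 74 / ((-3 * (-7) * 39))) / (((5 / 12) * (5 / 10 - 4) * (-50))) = 296 / 238875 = 0.00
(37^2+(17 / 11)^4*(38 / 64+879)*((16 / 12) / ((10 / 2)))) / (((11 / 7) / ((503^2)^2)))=2131179152931201326989 / 19326120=110274548276177.59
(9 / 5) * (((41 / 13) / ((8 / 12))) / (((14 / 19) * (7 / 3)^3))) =567891 / 624260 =0.91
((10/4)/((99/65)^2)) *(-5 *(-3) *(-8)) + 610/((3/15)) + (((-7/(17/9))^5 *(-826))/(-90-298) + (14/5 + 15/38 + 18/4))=123137365459932631/85490740054170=1440.36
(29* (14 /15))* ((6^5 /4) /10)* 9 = 1183896 /25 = 47355.84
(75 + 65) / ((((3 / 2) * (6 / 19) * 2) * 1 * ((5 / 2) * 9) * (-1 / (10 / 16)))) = -665 / 162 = -4.10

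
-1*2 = -2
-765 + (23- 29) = -771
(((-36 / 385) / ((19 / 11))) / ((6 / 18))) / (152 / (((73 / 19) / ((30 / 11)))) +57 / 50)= -96360 / 64693727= -0.00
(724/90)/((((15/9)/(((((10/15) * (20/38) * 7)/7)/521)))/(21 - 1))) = 0.07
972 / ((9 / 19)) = 2052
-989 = -989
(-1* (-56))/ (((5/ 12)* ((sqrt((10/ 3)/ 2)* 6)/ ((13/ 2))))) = 728* sqrt(15)/ 25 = 112.78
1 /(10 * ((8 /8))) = 1 /10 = 0.10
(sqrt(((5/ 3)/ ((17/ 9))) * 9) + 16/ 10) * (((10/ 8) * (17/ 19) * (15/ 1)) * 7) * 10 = 35700/ 19 + 7875 * sqrt(255)/ 38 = 5188.25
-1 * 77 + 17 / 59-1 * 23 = -5883 / 59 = -99.71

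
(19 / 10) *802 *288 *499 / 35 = 1094941728 / 175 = 6256809.87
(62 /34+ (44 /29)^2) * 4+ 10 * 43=6383642 /14297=446.50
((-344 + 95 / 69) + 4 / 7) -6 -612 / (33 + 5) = -3341869 / 9177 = -364.16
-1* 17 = -17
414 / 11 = 37.64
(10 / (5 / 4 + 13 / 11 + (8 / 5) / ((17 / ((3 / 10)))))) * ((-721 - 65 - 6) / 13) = -148104000 / 598039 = -247.65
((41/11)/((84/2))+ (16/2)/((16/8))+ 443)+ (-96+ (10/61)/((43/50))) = 425689469/1211826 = 351.28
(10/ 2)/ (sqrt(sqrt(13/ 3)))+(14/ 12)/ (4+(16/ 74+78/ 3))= 259/ 6708+5 * 13^(3/ 4) * 3^(1/ 4)/ 13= 3.50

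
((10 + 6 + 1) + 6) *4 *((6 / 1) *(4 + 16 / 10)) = 15456 / 5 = 3091.20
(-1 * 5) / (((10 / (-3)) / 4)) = 6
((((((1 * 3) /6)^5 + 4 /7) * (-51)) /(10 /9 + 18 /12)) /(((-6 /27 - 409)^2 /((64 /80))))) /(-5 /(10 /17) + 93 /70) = 5019165 /640081106932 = 0.00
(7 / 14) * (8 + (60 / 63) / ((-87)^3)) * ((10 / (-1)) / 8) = -138285605 / 27657126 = -5.00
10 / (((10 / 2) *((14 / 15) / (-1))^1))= -15 / 7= -2.14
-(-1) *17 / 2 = 17 / 2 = 8.50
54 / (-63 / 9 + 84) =54 / 77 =0.70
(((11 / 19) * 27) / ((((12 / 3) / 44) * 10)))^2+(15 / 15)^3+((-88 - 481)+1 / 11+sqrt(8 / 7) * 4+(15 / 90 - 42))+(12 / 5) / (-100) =-1870981021 / 5956500+8 * sqrt(14) / 7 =-309.83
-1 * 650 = -650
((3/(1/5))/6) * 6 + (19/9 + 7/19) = 2989/171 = 17.48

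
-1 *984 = -984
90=90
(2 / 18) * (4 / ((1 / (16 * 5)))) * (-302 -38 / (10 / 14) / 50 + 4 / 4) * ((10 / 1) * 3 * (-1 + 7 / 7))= 0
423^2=178929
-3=-3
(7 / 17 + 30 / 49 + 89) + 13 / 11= 835719 / 9163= 91.21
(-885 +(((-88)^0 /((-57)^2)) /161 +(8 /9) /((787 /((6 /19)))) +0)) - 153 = -427314395015 /411671043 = -1038.00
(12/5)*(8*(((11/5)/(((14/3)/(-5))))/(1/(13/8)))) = -73.54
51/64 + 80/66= 4243/2112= 2.01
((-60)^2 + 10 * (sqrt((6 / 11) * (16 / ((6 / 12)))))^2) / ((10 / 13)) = 53976 / 11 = 4906.91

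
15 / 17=0.88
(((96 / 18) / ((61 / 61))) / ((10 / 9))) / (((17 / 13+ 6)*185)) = 312 / 87875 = 0.00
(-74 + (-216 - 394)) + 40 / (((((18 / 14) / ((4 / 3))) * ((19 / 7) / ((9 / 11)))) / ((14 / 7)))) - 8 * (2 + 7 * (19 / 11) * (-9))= 122612 / 627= 195.55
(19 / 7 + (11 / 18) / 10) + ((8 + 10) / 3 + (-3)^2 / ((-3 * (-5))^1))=11813 / 1260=9.38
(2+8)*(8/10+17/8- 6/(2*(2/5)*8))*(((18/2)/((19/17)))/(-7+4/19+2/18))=-218943/9136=-23.96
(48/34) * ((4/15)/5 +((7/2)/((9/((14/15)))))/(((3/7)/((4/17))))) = 69568/195075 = 0.36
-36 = -36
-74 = -74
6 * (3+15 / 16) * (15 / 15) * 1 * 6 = 567 / 4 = 141.75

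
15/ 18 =5/ 6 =0.83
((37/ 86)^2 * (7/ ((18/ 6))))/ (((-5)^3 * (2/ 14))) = -67081/ 2773500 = -0.02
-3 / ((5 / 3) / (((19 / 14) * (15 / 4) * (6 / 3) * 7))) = -513 / 4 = -128.25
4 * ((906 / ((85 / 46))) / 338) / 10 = 41676 / 71825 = 0.58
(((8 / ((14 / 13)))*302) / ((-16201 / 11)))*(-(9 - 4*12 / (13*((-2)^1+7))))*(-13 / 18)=-15460588 / 1701105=-9.09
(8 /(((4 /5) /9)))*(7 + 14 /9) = 770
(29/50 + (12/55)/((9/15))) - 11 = -5531/550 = -10.06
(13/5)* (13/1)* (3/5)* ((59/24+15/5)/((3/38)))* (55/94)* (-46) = -37738.36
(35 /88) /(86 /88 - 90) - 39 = -305561 /7834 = -39.00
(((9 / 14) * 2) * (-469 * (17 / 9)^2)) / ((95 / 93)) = -600253 / 285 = -2106.15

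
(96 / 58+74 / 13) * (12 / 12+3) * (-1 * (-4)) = 44320 / 377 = 117.56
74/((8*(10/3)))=111/40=2.78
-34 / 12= -17 / 6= -2.83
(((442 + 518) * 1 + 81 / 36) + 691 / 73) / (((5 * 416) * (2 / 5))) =283741 / 242944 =1.17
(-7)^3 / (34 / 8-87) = 1372 / 331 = 4.15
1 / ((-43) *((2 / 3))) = -3 / 86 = -0.03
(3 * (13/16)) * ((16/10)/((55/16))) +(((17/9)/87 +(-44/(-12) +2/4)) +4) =4014917/430650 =9.32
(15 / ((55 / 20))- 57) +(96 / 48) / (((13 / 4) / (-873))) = -84195 / 143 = -588.78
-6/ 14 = -3/ 7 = -0.43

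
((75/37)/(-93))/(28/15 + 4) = -375/100936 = -0.00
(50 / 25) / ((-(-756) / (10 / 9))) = 5 / 1701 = 0.00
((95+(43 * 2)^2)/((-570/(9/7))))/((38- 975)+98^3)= -22473/1250539150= -0.00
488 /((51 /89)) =43432 /51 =851.61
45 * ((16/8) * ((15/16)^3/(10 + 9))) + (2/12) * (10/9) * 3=1561435/350208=4.46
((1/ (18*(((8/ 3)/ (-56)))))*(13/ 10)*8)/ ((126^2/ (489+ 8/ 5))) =-31889/ 85050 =-0.37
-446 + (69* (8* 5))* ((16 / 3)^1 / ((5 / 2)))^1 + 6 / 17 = 92520 / 17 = 5442.35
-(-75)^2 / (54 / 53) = -33125 / 6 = -5520.83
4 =4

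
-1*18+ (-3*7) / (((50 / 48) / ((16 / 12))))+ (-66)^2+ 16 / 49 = 5281522 / 1225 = 4311.45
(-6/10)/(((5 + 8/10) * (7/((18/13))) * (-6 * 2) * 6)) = 3/10556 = 0.00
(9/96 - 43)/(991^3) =-1373/31143752672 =-0.00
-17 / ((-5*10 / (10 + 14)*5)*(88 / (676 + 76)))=19176 / 1375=13.95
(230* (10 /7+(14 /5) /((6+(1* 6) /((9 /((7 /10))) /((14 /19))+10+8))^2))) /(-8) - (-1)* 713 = 119647827281 /178628576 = 669.81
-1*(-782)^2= -611524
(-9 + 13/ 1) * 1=4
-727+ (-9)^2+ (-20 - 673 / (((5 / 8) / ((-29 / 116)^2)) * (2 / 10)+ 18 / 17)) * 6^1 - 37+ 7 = -55019 / 26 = -2116.12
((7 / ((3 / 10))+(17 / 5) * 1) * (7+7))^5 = 5576504300954585824 / 759375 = 7343544758458.71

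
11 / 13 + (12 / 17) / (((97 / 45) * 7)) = 133993 / 150059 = 0.89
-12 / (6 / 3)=-6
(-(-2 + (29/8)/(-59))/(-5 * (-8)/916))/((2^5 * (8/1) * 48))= 222817/57999360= 0.00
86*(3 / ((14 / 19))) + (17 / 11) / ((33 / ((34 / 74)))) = 32921404 / 94017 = 350.16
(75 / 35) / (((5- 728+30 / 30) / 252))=-270 / 361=-0.75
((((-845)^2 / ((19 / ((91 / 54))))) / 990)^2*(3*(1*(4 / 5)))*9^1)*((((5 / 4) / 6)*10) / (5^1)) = 168876652515025 / 4585456656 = 36828.75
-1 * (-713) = 713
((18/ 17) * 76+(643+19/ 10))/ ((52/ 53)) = 6535589/ 8840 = 739.32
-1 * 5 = -5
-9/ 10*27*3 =-729/ 10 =-72.90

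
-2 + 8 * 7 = 54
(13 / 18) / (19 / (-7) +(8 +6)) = 91 / 1422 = 0.06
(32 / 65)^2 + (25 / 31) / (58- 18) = 275077 / 1047800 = 0.26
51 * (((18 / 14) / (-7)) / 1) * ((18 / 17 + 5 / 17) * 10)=-6210 / 49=-126.73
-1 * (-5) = 5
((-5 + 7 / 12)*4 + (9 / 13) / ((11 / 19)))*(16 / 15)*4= -452224 / 6435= -70.28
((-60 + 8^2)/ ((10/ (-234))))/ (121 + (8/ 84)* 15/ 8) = -112/ 145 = -0.77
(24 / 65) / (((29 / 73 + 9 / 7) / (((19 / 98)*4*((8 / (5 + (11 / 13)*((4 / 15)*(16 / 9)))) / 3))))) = 1198368 / 14265895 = 0.08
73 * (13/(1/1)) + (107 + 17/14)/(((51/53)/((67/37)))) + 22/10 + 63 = 53621501/44030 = 1217.84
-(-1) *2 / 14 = 1 / 7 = 0.14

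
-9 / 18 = -0.50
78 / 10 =39 / 5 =7.80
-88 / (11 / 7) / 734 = -28 / 367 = -0.08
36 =36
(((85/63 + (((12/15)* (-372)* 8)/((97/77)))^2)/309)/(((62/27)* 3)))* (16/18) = 211722976843828/141952877325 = 1491.50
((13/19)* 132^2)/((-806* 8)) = -1089/589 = -1.85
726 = 726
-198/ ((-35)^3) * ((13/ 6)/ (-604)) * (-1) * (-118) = -0.00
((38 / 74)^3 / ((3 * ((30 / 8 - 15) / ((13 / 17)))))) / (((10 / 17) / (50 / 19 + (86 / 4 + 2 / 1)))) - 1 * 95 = -1084261258 / 11396925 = -95.14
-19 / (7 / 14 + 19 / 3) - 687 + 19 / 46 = -1300147 / 1886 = -689.37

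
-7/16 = -0.44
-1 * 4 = -4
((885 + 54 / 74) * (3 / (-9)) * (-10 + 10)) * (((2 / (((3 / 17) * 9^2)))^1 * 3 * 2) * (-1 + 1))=0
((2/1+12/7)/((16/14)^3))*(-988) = -157339/64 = -2458.42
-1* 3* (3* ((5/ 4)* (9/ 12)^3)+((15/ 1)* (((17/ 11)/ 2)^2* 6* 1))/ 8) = -771255/ 30976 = -24.90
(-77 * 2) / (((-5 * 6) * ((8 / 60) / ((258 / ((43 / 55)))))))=12705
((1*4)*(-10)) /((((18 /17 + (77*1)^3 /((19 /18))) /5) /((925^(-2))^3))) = -323 /437537283362440136718750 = -0.00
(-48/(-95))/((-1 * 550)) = -24/26125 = -0.00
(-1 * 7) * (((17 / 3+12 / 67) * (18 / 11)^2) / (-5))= 177660 / 8107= 21.91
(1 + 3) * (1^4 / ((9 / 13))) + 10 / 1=142 / 9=15.78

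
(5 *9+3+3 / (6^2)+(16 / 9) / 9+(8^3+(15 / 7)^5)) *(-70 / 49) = -16485145085 / 19059138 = -864.95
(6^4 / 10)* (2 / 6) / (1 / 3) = 648 / 5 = 129.60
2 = 2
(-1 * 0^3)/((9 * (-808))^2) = 0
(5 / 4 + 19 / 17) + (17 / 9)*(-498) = -191413 / 204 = -938.30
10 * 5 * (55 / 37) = 2750 / 37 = 74.32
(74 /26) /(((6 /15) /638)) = 59015 /13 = 4539.62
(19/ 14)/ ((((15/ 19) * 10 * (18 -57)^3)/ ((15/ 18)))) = -361/ 149483880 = -0.00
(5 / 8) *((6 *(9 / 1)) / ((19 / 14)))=945 / 38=24.87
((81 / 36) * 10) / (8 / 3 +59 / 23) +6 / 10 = 17691 / 3610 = 4.90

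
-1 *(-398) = 398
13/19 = 0.68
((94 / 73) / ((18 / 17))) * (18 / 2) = 799 / 73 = 10.95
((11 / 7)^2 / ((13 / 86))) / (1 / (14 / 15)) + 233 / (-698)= 14208731 / 952770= 14.91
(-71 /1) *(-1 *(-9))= -639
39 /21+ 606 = 4255 /7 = 607.86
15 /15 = 1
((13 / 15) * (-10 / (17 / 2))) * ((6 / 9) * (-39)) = 1352 / 51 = 26.51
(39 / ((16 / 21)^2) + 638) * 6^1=4231.10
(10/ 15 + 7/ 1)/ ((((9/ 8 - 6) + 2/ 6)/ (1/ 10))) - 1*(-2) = 998/ 545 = 1.83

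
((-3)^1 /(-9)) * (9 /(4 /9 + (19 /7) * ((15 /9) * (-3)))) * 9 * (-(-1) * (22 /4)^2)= -205821 /3308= -62.22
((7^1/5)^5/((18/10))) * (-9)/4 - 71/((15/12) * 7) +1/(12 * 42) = -14.84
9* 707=6363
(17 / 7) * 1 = 17 / 7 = 2.43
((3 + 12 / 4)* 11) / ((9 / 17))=374 / 3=124.67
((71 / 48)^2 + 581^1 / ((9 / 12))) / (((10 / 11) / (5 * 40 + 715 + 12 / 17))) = 102164160967 / 130560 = 782507.36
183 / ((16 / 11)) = 2013 / 16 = 125.81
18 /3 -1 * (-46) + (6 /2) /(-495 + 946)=23455 /451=52.01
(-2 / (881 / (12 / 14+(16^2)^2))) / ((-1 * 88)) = 229379 / 135674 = 1.69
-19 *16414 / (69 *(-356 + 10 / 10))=311866 / 24495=12.73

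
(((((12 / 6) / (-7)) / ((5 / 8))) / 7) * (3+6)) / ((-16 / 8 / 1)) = 72 / 245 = 0.29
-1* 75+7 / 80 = -5993 / 80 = -74.91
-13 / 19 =-0.68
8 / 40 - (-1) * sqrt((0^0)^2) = 6 / 5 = 1.20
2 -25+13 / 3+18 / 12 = -103 / 6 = -17.17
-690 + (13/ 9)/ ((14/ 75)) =-28655/ 42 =-682.26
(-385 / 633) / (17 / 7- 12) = 2695 / 42411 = 0.06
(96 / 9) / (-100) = -0.11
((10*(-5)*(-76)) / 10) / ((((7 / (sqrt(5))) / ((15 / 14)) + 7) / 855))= 365512500 / 6503 - 9747000*sqrt(5) / 929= 32746.09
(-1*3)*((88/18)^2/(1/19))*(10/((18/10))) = -1839200/243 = -7568.72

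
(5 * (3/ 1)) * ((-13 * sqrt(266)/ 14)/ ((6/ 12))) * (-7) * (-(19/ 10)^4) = -5082519 * sqrt(266)/ 2000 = -41446.69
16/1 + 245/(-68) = 12.40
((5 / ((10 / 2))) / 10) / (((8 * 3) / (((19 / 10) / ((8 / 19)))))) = 361 / 19200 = 0.02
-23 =-23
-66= -66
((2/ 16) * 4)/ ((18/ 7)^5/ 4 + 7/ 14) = 16807/ 961591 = 0.02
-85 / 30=-17 / 6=-2.83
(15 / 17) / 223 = 15 / 3791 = 0.00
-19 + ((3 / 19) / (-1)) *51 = -514 / 19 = -27.05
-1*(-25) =25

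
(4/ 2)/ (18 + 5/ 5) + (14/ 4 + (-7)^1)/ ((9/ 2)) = -115/ 171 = -0.67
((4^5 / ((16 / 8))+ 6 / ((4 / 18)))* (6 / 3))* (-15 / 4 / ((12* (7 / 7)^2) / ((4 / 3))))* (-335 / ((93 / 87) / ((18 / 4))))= 78545775 / 124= 633433.67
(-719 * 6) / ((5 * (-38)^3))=2157 / 137180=0.02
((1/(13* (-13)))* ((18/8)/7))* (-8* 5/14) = 45/8281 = 0.01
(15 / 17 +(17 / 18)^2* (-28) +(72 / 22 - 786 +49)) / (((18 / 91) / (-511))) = 533771168203 / 272646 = 1957744.36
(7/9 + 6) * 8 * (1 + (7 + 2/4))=460.89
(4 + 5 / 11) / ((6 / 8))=196 / 33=5.94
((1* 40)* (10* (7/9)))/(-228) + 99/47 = 17887/24111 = 0.74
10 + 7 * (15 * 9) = 955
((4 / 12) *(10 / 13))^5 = 100000 / 90224199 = 0.00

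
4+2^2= 8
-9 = -9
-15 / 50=-3 / 10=-0.30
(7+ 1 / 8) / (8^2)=57 / 512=0.11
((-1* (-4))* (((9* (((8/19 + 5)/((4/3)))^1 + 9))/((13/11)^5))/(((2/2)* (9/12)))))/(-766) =-959541858/2701899161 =-0.36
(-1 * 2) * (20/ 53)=-40/ 53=-0.75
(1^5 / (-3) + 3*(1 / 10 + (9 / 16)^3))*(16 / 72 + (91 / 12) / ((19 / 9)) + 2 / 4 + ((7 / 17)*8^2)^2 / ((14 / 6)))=1835817141731 / 12145213440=151.16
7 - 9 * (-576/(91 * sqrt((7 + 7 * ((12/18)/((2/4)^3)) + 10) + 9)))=14.16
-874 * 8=-6992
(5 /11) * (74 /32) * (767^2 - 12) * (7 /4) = 761818715 /704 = 1082128.86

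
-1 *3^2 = -9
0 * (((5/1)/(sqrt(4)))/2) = 0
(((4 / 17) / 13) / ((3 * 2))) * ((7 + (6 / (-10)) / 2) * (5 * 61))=4087 / 663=6.16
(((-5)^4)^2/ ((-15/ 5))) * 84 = -10937500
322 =322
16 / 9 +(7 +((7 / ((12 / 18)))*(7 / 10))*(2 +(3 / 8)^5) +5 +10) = 227272657 / 5898240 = 38.53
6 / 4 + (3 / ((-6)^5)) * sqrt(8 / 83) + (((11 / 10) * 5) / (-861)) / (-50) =129161 / 86100 -sqrt(166) / 107568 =1.50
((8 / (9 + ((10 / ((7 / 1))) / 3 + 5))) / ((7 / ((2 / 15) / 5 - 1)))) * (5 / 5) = -73 / 950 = -0.08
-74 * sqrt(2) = -104.65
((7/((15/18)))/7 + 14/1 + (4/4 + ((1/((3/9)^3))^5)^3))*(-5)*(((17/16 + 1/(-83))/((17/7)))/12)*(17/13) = -3005089956194676152854905/4316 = -696267367051593177213.83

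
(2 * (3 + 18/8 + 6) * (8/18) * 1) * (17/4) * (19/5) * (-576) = -93024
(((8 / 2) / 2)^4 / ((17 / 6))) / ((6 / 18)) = 288 / 17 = 16.94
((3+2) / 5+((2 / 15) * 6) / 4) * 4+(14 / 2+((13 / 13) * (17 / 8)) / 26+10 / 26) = 12.27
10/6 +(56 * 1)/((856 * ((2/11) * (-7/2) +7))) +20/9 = 37549/9630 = 3.90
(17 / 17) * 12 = 12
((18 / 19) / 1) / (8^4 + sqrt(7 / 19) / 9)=5971968 / 25820135417 -162 * sqrt(133) / 490582572923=0.00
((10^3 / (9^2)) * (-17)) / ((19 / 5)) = -85000 / 1539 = -55.23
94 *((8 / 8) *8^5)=3080192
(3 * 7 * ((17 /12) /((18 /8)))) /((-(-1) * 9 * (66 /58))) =3451 /2673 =1.29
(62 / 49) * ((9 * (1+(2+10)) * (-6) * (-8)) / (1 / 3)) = 1044576 / 49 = 21317.88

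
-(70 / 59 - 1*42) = 2408 / 59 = 40.81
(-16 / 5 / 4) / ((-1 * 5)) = 4 / 25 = 0.16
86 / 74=43 / 37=1.16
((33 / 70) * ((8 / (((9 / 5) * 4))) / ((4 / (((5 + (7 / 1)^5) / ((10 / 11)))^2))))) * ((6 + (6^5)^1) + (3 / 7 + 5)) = 427235858991216 / 1225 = 348763966523.44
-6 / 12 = -1 / 2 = -0.50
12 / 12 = 1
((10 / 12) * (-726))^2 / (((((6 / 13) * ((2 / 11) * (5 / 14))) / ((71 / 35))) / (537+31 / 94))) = 7508166537157 / 564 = 13312352016.24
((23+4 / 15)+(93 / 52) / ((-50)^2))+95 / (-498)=248996719 / 10790000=23.08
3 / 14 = 0.21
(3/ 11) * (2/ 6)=1/ 11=0.09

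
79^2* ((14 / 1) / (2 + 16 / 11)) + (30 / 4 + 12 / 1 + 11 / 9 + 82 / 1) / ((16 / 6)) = 25330.99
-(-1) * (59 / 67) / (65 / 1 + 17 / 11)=0.01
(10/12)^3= 125/216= 0.58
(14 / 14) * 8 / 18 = 4 / 9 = 0.44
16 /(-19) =-16 /19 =-0.84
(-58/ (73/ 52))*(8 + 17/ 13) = -28072/ 73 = -384.55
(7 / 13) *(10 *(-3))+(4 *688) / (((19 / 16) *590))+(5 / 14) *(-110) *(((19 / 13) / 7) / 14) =-640403737 / 49985390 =-12.81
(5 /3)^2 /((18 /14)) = 175 /81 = 2.16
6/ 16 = 3/ 8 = 0.38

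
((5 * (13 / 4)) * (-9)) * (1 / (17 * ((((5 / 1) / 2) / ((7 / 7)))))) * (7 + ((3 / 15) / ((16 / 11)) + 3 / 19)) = -1297413 / 51680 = -25.10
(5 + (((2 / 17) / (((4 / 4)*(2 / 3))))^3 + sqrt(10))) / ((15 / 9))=3*sqrt(10) / 5 + 73776 / 24565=4.90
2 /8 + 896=896.25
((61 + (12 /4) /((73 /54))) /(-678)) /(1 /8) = -18460 /24747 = -0.75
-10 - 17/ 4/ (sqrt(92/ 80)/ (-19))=65.30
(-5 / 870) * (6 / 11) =-1 / 319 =-0.00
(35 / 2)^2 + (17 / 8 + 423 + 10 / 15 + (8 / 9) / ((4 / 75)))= 17969 / 24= 748.71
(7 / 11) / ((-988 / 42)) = -147 / 5434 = -0.03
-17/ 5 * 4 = -13.60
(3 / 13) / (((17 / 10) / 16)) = 480 / 221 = 2.17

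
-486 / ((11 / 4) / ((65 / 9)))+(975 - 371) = -7396 / 11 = -672.36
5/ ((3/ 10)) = 16.67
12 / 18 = 2 / 3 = 0.67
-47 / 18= -2.61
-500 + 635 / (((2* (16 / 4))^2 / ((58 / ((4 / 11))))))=138565 / 128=1082.54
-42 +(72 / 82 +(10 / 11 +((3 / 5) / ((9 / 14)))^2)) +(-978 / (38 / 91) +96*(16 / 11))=-2241.76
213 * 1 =213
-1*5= -5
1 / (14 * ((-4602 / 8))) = -2 / 16107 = -0.00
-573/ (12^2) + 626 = 29857/ 48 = 622.02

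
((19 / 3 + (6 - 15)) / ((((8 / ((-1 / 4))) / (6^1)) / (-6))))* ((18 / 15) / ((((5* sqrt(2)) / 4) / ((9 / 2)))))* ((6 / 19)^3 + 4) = -4479624* sqrt(2) / 171475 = -36.95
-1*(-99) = 99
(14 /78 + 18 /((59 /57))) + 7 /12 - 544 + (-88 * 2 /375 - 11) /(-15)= -9061615157 /17257500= -525.08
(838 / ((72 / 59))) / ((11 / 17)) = 420257 / 396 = 1061.26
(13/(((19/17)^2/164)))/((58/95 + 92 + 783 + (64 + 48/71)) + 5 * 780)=218732540/620306927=0.35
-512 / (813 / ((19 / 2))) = -4864 / 813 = -5.98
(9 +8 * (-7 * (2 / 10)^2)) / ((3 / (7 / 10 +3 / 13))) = 1573 / 750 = 2.10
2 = 2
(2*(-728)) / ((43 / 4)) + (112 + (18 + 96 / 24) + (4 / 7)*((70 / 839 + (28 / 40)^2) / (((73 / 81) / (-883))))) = -21232768747 / 65840525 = -322.49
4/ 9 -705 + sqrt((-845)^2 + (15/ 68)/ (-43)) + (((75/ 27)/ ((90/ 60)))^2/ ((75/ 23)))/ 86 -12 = -67384451/ 94041 + sqrt(1526188441135)/ 1462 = 128.46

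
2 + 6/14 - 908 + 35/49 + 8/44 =-69660/77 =-904.68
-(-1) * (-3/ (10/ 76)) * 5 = -114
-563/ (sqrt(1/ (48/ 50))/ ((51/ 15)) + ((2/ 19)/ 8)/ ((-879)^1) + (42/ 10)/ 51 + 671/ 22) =-555164726390168460/ 30153817980595819 + 2224646559142500 * sqrt(6)/ 30153817980595819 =-18.23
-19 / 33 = -0.58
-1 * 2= -2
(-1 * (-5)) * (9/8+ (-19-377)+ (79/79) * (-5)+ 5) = -15795/8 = -1974.38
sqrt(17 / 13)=sqrt(221) / 13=1.14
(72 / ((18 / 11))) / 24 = 11 / 6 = 1.83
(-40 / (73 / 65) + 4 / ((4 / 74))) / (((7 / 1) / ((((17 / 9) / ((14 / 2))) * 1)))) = 15878 / 10731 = 1.48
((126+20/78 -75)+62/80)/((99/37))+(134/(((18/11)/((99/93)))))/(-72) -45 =-215723/8060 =-26.76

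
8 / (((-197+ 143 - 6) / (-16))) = 32 / 15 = 2.13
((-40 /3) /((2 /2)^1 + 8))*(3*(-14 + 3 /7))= 3800 /63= 60.32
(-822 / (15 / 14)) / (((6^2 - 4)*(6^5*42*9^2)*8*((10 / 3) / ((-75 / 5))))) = 137 / 268738560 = 0.00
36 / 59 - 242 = -14242 / 59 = -241.39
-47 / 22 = -2.14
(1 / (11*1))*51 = 51 / 11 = 4.64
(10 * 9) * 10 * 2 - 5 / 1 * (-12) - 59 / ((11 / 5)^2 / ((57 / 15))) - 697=135118 / 121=1116.68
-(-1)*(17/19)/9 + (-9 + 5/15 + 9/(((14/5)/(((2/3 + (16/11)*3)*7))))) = 104.61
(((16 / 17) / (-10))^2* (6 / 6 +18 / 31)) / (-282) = -1568 / 31580475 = -0.00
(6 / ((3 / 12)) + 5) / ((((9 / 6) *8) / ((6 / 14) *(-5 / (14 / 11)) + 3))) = 1247 / 392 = 3.18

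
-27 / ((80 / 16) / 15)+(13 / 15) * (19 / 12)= -14333 / 180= -79.63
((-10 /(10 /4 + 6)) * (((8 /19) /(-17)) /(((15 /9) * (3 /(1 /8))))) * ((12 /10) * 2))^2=2304 /753777025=0.00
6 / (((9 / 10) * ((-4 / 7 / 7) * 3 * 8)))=-245 / 72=-3.40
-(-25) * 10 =250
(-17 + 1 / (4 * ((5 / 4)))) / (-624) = 0.03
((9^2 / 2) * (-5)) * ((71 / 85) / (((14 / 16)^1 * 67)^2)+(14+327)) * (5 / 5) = -516421504449 / 7478674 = -69052.55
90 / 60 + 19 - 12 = 17 / 2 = 8.50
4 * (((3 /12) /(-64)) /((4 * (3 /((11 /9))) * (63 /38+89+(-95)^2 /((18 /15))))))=-209 /999601920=-0.00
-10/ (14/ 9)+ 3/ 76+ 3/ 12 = -1633/ 266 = -6.14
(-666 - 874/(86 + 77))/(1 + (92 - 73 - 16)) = -27358/163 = -167.84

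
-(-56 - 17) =73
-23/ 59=-0.39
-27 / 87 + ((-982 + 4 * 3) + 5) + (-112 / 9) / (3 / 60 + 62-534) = -2378053334 / 2463579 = -965.28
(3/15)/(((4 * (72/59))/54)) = 177/80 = 2.21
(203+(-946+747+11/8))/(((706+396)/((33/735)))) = 473/2159920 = 0.00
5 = 5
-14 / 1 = -14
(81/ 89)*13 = 1053/ 89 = 11.83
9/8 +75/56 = 69/28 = 2.46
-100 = -100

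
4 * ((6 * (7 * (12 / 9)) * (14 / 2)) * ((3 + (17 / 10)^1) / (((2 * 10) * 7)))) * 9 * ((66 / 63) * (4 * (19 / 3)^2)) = 79631.79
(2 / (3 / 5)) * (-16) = -160 / 3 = -53.33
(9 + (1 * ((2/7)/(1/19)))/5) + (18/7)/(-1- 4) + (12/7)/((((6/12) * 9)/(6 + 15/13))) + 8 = 1847/91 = 20.30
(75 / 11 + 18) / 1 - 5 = 218 / 11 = 19.82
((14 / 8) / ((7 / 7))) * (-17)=-119 / 4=-29.75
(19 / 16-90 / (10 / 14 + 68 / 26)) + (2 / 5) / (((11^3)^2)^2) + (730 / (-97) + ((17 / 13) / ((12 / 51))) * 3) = -533853963726213900773 / 31977070119005062480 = -16.69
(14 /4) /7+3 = 3.50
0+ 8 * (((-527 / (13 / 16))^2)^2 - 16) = 40440114673891200 / 28561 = 1415920824687.20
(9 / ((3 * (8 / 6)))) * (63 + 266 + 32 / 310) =459099 / 620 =740.48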